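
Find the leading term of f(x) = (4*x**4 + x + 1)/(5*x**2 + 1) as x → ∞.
4*x**2/5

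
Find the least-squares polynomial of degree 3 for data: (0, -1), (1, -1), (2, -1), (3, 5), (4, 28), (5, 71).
-17/18 + (1817/756)x + (-473/126)x² + (133/108)x³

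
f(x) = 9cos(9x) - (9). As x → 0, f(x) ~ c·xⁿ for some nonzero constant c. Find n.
2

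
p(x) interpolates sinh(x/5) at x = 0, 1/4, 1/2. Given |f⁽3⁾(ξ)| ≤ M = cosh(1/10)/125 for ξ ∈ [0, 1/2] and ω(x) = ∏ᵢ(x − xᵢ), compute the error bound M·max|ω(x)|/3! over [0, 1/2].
sqrt(3)*cosh(1/10)/216000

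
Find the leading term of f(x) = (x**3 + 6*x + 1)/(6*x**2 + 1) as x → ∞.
x/6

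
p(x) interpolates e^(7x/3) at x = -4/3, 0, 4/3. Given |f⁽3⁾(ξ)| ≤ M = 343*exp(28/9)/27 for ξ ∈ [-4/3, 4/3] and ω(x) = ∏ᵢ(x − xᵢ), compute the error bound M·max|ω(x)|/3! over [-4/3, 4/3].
21952*sqrt(3)*exp(28/9)/19683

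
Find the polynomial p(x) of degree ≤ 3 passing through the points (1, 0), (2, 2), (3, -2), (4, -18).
-x**3 + 3*x**2 - 2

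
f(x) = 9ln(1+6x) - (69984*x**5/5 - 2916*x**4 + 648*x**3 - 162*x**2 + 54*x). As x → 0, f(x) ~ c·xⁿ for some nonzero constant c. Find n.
6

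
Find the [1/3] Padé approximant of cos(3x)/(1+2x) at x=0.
(1 - 15*x/8)/(9*x**3/16 + 3*x**2/4 + x/8 + 1)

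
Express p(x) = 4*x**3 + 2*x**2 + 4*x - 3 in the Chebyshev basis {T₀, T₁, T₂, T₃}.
(-2)T₀ + (7)T₁ + T₂ + T₃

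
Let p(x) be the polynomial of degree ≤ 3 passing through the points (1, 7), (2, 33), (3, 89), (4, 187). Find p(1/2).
3/2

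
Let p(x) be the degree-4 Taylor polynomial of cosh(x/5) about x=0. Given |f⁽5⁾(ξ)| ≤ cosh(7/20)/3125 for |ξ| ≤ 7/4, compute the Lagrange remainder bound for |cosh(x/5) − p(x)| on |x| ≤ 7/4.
16807*cosh(7/20)/384000000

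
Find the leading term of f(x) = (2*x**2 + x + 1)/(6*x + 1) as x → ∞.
x/3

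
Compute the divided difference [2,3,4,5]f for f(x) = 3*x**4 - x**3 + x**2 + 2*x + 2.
41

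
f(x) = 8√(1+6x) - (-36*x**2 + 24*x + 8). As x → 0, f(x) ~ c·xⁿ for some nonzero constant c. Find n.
3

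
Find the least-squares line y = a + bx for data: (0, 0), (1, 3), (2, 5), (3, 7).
a = 3/10, b = 23/10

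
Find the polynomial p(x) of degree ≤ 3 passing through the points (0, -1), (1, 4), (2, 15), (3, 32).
3*x**2 + 2*x - 1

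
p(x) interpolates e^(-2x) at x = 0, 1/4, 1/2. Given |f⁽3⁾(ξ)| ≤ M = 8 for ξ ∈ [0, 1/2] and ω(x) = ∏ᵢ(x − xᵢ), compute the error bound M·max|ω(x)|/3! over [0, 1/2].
sqrt(3)/216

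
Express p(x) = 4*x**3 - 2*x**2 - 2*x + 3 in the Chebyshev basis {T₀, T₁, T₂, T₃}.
(2)T₀ + T₁ - T₂ + T₃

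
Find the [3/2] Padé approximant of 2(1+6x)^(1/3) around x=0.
(112*x**3/15 + 168*x**2/5 + 84*x/5 + 2)/(8*x**2 + 32*x/5 + 1)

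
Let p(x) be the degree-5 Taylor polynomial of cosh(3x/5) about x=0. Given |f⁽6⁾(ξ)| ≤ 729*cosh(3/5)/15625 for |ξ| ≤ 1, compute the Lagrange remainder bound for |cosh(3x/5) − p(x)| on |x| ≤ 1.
81*cosh(3/5)/1250000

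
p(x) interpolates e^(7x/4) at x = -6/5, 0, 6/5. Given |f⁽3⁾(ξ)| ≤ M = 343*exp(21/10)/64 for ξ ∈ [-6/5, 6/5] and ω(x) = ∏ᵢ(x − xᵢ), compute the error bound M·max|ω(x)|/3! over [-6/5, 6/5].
343*sqrt(3)*exp(21/10)/1000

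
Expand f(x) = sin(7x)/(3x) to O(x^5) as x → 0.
7/3 - 343*x**2/18 + 16807*x**4/360 + O(x**5)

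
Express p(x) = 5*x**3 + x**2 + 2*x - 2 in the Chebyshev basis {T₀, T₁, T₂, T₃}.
(-3/2)T₀ + (23/4)T₁ + (1/2)T₂ + (5/4)T₃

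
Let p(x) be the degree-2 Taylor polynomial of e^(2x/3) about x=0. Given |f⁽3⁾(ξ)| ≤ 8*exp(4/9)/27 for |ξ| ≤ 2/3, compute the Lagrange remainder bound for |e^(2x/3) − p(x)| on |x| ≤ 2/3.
32*exp(4/9)/2187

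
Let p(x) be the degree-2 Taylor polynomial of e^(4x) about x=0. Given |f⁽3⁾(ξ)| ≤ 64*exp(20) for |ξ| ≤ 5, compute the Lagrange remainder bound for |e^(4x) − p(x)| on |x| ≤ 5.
4000*exp(20)/3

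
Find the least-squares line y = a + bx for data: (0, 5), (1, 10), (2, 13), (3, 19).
a = 5, b = 9/2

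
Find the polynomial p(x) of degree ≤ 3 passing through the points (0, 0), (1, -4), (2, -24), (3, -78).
-3*x**3 + x**2 - 2*x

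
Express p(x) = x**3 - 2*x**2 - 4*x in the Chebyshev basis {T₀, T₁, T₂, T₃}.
-T₀ + (-13/4)T₁ - T₂ + (1/4)T₃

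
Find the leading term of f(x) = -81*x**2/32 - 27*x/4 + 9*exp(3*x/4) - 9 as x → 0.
81*x**3/128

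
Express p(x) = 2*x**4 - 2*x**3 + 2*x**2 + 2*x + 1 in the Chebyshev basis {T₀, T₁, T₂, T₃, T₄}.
(11/4)T₀ + (1/2)T₁ + (2)T₂ + (-1/2)T₃ + (1/4)T₄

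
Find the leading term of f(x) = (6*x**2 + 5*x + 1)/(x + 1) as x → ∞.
6*x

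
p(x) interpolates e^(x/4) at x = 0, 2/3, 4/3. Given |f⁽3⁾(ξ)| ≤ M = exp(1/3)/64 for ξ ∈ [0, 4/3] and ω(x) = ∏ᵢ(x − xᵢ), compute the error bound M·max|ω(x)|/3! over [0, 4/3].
sqrt(3)*exp(1/3)/5832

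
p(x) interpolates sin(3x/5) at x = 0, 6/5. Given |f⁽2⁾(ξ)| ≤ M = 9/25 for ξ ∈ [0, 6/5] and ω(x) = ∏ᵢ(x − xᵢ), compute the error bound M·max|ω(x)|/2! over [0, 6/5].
81/1250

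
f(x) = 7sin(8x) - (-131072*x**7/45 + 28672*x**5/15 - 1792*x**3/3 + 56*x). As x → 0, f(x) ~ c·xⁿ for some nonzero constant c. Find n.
9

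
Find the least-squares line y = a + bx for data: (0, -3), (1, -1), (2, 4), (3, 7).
a = -7/2, b = 7/2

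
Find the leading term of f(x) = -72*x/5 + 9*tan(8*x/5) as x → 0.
1536*x**3/125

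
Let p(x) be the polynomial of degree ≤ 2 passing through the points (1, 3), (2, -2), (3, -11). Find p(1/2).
4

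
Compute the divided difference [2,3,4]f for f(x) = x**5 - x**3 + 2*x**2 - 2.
278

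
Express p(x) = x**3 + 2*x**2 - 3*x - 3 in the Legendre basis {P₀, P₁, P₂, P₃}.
(-7/3)P₀ + (-12/5)P₁ + (4/3)P₂ + (2/5)P₃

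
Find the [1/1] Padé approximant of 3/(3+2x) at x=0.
1/(2*x/3 + 1)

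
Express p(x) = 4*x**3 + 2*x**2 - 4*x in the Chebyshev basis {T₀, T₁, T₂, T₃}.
T₀ - T₁ + T₂ + T₃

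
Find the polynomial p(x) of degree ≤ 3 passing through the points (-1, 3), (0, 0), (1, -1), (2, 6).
x**3 + x**2 - 3*x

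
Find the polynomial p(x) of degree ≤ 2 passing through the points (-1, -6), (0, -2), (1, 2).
4*x - 2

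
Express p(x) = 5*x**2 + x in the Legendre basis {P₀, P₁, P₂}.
(5/3)P₀ + P₁ + (10/3)P₂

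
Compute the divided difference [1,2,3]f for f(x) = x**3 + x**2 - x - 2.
7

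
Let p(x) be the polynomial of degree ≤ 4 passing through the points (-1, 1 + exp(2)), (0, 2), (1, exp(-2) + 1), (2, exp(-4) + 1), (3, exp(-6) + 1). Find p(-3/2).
(-180*exp(2) + 35 + 378*exp(4) + (-292 + 315*exp(2))*exp(6))*exp(-6)/128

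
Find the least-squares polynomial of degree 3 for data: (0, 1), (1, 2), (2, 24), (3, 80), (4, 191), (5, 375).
7/9 + (-242/189)x + (67/252)x² + (323/108)x³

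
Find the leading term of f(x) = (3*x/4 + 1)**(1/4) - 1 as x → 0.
3*x/16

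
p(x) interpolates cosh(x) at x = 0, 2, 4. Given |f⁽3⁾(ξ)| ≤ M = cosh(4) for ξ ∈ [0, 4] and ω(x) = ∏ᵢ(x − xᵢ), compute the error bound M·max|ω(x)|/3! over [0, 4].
8*sqrt(3)*cosh(4)/27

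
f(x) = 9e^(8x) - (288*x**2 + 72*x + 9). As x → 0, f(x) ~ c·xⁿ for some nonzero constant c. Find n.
3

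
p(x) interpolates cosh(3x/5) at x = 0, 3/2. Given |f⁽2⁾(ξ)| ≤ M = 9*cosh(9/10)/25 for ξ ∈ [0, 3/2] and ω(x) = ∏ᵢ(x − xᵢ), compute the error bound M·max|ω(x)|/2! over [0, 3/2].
81*cosh(9/10)/800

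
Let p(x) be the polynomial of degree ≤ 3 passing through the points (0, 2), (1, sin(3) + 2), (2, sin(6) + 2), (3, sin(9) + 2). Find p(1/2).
sin(9)/16 - 5*sin(6)/16 + 15*sin(3)/16 + 2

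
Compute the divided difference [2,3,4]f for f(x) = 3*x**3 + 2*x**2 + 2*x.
29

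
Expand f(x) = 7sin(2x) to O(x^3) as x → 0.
14*x + O(x**3)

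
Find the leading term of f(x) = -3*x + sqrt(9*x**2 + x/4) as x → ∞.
1/24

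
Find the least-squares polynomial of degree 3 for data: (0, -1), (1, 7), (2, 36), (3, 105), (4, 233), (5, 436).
-19/21 + (179/63)x + (149/84)x² + (109/36)x³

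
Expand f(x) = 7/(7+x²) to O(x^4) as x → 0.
1 - x**2/7 + O(x**4)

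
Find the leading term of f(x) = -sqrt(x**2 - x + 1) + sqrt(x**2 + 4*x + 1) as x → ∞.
5/2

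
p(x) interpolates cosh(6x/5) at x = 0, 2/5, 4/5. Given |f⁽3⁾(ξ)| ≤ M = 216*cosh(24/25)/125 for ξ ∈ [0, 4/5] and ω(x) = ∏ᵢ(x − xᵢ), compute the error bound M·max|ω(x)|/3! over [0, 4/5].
64*sqrt(3)*cosh(24/25)/15625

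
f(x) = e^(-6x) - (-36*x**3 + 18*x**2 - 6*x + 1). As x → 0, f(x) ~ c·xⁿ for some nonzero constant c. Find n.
4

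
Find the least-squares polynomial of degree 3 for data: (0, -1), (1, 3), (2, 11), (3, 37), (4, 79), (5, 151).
-55/63 + (416/189)x + (-1/9)x² + (31/27)x³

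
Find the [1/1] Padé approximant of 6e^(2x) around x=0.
(6*x + 6)/(1 - x)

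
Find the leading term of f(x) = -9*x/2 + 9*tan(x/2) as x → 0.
3*x**3/8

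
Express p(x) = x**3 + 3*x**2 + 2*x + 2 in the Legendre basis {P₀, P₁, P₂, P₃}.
(3)P₀ + (13/5)P₁ + (2)P₂ + (2/5)P₃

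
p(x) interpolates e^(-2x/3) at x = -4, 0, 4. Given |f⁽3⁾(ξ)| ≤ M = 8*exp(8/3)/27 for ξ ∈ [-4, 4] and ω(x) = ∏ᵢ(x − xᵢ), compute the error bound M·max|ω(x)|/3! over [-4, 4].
512*sqrt(3)*exp(8/3)/729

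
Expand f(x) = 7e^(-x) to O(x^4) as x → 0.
7 - 7*x + 7*x**2/2 - 7*x**3/6 + O(x**4)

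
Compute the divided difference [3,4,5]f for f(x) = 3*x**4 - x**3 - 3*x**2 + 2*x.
276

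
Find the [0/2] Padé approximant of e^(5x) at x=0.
1/(25*x**2/2 - 5*x + 1)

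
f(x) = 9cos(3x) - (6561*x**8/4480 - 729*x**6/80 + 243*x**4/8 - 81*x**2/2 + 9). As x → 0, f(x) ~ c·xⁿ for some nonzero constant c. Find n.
10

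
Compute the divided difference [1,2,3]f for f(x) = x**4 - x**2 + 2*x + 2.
24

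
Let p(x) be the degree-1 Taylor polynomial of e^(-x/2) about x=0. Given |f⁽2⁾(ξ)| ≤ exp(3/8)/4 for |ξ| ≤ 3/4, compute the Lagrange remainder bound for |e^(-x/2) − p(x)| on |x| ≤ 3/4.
9*exp(3/8)/128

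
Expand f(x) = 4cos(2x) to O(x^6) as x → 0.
4 - 8*x**2 + 8*x**4/3 + O(x**6)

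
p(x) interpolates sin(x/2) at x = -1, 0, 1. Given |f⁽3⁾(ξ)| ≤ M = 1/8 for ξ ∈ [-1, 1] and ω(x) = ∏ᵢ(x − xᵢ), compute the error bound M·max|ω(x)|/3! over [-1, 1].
sqrt(3)/216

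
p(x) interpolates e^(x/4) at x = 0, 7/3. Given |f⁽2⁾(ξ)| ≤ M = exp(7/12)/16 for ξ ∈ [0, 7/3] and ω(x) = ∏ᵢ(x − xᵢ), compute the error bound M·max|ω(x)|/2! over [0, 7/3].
49*exp(7/12)/1152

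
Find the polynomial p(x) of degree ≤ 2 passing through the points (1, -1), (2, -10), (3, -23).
-2*x**2 - 3*x + 4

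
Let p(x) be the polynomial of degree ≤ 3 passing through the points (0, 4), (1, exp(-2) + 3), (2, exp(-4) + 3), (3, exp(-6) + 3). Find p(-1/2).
(-35*exp(4) - 5 + 21*exp(2) + 83*exp(6))*exp(-6)/16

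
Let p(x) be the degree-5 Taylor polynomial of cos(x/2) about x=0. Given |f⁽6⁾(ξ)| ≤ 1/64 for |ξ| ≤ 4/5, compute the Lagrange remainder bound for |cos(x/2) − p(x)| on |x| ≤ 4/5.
4/703125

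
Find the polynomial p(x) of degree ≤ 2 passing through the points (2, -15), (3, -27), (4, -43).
-2*x**2 - 2*x - 3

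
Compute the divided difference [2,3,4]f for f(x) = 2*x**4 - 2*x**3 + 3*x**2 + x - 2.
95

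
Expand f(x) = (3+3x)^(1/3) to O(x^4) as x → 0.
3**(1/3) + 3**(1/3)*x/3 - 3**(1/3)*x**2/9 + 5*3**(1/3)*x**3/81 + O(x**4)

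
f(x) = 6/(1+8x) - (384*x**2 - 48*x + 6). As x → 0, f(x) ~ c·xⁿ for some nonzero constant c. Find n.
3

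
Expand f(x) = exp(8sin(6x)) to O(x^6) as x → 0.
1 + 48*x + 1152*x**2 + 18144*x**3 + 207360*x**4 + 8960544*x**5/5 + O(x**6)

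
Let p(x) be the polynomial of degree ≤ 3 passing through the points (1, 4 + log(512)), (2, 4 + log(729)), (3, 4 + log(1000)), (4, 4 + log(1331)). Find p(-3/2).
4 + log(1361129467683753853853498429727072845824000000000000000000000000000000000000000000000000000000000000000000000000*11**(5/16)*2**(1/8)*3**(3/8)*5**(3/16)/37360018363125874687336799571224583328577424847254650052876131685665762542213510996614776485414866614816275929)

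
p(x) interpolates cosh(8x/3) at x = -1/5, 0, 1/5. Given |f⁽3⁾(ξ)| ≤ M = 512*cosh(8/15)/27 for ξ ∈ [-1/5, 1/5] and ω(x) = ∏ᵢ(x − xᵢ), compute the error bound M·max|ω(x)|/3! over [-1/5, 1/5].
512*sqrt(3)*cosh(8/15)/91125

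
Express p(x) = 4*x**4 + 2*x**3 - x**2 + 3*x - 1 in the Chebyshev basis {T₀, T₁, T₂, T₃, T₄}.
(9/2)T₁ + (3/2)T₂ + (1/2)T₃ + (1/2)T₄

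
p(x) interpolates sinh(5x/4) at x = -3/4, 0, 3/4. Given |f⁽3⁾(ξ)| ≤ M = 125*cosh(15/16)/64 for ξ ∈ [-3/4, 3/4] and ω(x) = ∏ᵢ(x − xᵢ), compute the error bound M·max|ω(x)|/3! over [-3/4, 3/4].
125*sqrt(3)*cosh(15/16)/4096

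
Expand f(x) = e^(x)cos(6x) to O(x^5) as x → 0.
1 + x - 35*x**2/2 - 107*x**3/6 + 1081*x**4/24 + O(x**5)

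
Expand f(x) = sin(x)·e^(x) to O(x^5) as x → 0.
x + x**2 + x**3/3 + O(x**5)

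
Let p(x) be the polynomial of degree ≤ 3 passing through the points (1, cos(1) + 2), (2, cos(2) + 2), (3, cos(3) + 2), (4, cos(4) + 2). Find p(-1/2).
135*cos(3)/16 - 35*cos(4)/16 + 2 + 105*cos(1)/16 - 189*cos(2)/16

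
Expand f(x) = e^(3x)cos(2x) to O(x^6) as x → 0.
1 + 3*x + 5*x**2/2 - 3*x**3/2 - 119*x**4/24 - 199*x**5/40 + O(x**6)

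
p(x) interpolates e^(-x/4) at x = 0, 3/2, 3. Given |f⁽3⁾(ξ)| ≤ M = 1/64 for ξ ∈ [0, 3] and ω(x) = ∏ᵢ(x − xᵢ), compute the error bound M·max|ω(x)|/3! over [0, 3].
sqrt(3)/512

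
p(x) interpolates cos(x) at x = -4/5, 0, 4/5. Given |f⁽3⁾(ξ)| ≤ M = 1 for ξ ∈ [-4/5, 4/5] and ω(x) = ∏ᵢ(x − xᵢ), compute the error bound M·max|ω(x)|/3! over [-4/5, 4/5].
64*sqrt(3)/3375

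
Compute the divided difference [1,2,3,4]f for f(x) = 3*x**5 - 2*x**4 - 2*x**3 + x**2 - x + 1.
173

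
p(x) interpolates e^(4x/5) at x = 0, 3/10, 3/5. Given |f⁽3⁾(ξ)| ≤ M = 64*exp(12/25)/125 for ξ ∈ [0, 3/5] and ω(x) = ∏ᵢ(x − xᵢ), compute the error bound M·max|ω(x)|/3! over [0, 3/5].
8*sqrt(3)*exp(12/25)/15625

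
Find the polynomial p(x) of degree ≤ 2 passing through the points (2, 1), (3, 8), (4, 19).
2*x**2 - 3*x - 1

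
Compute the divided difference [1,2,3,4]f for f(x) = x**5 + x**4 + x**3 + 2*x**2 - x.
76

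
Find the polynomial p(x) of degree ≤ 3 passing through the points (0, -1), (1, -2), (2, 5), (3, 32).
2*x**3 - 2*x**2 - x - 1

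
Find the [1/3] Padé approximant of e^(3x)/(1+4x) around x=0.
(13*x/12 + 1)/(43*x**3/8 - 77*x**2/12 + 25*x/12 + 1)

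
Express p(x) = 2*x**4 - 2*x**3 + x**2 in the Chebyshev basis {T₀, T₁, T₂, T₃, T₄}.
(5/4)T₀ + (-3/2)T₁ + (3/2)T₂ + (-1/2)T₃ + (1/4)T₄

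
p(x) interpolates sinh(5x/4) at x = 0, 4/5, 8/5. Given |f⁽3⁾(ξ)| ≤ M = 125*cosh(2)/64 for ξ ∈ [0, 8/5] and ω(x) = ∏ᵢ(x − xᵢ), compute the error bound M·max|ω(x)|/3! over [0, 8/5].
sqrt(3)*cosh(2)/27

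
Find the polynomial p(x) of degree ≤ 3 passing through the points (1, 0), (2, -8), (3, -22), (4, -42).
-3*x**2 + x + 2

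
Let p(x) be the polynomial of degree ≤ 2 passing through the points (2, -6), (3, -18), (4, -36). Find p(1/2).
3/4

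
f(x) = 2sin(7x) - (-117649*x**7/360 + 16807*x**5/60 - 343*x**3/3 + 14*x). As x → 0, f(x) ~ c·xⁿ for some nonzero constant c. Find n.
9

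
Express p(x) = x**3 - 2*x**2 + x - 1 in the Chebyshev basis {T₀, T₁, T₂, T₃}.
(-2)T₀ + (7/4)T₁ - T₂ + (1/4)T₃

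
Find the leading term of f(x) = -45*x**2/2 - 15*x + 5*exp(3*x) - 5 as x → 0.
45*x**3/2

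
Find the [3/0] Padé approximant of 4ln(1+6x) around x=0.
24*x*(12*x**2 - 3*x + 1)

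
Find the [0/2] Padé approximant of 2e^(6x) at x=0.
2/(18*x**2 - 6*x + 1)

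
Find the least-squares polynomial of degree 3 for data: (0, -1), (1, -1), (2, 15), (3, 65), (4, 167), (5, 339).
-1 + (-2)x - x² + (3)x³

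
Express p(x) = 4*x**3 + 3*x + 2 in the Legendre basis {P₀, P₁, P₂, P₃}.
(2)P₀ + (27/5)P₁ + (8/5)P₃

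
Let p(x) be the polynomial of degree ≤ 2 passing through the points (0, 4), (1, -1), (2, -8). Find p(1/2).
7/4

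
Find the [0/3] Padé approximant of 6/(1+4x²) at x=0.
6/(4*x**2 + 1)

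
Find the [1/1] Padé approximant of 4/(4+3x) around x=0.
1/(3*x/4 + 1)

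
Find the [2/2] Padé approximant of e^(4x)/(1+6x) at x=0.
(152*x**2/51 + 46*x/17 + 1)/(-388*x**2/51 + 80*x/17 + 1)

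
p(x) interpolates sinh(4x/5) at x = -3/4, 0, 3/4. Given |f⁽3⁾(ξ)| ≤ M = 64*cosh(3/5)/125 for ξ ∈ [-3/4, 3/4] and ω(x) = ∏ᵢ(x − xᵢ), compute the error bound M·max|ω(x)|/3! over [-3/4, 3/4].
sqrt(3)*cosh(3/5)/125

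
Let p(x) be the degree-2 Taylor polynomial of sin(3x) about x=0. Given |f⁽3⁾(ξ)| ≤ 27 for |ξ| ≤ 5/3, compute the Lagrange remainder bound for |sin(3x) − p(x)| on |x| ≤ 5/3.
125/6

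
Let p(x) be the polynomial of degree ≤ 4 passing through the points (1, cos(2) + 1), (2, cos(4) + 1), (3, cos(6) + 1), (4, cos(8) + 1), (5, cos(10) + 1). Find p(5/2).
15*cos(4)/32 + 3*cos(10)/128 - 5*cos(2)/128 - 5*cos(8)/32 + 45*cos(6)/64 + 1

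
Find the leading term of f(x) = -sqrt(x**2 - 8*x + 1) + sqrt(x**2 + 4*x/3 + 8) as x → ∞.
14/3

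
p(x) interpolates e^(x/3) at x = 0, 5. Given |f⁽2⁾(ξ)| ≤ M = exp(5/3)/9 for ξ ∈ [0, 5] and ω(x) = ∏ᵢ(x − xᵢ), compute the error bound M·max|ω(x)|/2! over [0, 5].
25*exp(5/3)/72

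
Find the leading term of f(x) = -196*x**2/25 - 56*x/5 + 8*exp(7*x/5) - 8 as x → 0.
1372*x**3/375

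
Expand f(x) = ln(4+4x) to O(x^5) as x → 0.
log(4) + x - x**2/2 + x**3/3 - x**4/4 + O(x**5)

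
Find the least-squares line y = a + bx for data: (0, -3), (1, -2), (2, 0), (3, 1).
a = -31/10, b = 7/5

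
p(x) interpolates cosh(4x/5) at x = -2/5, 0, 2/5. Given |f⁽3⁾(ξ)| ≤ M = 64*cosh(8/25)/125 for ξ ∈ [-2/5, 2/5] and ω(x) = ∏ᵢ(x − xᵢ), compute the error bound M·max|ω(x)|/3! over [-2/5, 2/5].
512*sqrt(3)*cosh(8/25)/421875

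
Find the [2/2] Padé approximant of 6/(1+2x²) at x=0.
6/(2*x**2 + 1)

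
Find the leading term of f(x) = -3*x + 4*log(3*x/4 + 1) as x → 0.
-9*x**2/8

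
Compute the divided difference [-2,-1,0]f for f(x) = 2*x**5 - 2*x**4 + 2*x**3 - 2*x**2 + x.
-52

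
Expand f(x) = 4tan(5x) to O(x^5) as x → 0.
20*x + 500*x**3/3 + O(x**5)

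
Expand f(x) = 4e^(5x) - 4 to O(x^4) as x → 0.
20*x + 50*x**2 + 250*x**3/3 + O(x**4)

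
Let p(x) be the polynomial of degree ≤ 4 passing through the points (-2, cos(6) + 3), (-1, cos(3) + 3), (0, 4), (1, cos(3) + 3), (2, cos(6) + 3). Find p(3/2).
21*cos(3)/16 + 15*cos(6)/64 + 157/64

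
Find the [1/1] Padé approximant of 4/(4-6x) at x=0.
1/(1 - 3*x/2)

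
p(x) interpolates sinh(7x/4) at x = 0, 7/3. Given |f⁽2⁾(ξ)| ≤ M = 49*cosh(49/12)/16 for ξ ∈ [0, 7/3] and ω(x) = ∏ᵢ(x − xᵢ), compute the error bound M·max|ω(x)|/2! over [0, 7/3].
2401*cosh(49/12)/1152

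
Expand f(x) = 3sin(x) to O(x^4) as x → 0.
3*x - x**3/2 + O(x**4)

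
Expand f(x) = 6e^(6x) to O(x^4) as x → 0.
6 + 36*x + 108*x**2 + 216*x**3 + O(x**4)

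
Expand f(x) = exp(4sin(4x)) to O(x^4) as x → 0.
1 + 16*x + 128*x**2 + 640*x**3 + O(x**4)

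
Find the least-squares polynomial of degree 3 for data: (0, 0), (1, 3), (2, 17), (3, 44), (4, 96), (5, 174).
-1/21 + (79/126)x + (143/84)x² + (37/36)x³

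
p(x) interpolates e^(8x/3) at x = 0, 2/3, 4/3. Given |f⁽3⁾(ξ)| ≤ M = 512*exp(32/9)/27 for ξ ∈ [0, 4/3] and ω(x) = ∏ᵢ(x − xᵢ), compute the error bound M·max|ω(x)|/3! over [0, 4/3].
4096*sqrt(3)*exp(32/9)/19683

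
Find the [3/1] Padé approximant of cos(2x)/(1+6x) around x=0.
(x**3/9 - 103*x**2/51 + x/306 + 1)/(1837*x/306 + 1)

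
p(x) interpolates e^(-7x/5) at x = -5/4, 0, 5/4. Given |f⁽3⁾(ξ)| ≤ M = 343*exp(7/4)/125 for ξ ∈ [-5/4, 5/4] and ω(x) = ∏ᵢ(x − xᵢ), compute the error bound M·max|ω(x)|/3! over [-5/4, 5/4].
343*sqrt(3)*exp(7/4)/1728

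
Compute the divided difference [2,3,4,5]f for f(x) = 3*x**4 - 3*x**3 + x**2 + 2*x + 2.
39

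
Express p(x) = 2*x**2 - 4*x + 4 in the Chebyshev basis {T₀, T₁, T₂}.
(5)T₀ + (-4)T₁ + T₂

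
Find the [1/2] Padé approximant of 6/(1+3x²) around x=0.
6/(3*x**2 + 1)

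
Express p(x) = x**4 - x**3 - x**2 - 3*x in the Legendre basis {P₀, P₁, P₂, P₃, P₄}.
(-2/15)P₀ + (-18/5)P₁ + (-2/21)P₂ + (-2/5)P₃ + (8/35)P₄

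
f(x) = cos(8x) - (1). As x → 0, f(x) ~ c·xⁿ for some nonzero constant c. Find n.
2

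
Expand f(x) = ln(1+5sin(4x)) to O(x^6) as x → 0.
20*x - 200*x**2 + 7840*x**3/3 - 116800*x**4/3 + 1856128*x**5/3 + O(x**6)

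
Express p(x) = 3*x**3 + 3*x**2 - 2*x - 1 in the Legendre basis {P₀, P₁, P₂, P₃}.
(-1/5)P₁ + (2)P₂ + (6/5)P₃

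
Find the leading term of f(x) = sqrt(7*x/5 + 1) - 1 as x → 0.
7*x/10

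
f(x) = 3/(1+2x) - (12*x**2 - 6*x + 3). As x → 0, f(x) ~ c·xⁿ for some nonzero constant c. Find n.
3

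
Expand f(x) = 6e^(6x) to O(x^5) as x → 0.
6 + 36*x + 108*x**2 + 216*x**3 + 324*x**4 + O(x**5)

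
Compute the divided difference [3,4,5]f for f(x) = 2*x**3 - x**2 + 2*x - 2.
23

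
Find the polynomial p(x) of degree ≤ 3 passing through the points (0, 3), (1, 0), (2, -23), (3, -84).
-3*x**3 - x**2 + x + 3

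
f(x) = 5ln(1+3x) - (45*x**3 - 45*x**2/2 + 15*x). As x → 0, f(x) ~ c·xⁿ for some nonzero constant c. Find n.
4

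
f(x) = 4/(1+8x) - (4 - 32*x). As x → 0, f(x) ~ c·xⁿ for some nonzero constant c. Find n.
2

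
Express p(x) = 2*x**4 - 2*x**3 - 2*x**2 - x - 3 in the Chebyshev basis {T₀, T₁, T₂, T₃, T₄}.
(-13/4)T₀ + (-5/2)T₁ + (-1/2)T₃ + (1/4)T₄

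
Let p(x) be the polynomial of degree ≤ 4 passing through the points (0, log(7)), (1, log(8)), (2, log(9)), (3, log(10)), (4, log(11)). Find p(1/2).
-35*log(3)/32 - 5*log(11)/128 + 7*log(10)/32 + 35*log(7)/128 + 105*log(2)/32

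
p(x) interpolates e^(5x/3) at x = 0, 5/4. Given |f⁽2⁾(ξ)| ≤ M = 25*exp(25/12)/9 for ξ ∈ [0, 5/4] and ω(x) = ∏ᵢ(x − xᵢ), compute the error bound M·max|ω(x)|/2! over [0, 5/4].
625*exp(25/12)/1152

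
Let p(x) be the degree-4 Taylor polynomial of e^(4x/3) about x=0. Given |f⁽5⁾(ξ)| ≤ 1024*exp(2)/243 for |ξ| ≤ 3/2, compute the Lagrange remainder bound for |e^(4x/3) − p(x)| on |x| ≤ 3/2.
4*exp(2)/15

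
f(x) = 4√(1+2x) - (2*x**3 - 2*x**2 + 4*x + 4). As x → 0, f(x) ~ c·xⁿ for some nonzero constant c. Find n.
4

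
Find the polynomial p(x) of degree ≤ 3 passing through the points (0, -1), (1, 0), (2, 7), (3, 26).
x**3 - 1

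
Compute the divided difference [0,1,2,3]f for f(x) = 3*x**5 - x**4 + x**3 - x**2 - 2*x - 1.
70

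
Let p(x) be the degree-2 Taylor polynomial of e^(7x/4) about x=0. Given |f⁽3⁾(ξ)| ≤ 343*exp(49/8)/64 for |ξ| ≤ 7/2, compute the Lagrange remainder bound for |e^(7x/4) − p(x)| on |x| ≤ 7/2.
117649*exp(49/8)/3072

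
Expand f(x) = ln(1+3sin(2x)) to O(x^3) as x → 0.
6*x - 18*x**2 + O(x**3)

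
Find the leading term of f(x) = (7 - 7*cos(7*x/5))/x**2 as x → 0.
343/50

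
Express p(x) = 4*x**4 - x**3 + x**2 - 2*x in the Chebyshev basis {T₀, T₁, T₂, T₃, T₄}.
(2)T₀ + (-11/4)T₁ + (5/2)T₂ + (-1/4)T₃ + (1/2)T₄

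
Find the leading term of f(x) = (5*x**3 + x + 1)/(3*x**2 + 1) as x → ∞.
5*x/3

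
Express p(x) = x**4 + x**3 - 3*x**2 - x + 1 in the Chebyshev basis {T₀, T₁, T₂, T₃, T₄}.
(-1/8)T₀ + (-1/4)T₁ - T₂ + (1/4)T₃ + (1/8)T₄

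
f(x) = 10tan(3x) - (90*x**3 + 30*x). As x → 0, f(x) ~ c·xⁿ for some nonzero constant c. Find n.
5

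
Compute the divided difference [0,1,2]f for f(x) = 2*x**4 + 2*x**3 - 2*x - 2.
20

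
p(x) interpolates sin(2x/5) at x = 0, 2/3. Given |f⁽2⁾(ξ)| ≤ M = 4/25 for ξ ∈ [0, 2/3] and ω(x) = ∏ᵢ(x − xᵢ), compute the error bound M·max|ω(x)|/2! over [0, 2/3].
2/225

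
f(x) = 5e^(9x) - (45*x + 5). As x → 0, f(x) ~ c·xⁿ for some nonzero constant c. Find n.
2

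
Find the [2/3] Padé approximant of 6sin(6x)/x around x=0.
(36 - 756*x**2/5)/(9*x**2/5 + 1)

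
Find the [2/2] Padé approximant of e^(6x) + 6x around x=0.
(15*x**2 + 12*x + 1)/(1 - 3*x**2)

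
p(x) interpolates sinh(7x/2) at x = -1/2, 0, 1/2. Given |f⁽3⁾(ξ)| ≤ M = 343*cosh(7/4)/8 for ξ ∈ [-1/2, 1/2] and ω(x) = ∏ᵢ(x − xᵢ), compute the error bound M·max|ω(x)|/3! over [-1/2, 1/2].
343*sqrt(3)*cosh(7/4)/1728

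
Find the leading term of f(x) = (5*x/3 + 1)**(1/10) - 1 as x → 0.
x/6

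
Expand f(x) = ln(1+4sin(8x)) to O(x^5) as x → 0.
32*x - 512*x**2 + 31744*x**3/3 - 753664*x**4/3 + O(x**5)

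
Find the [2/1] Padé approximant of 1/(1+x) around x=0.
1/(x + 1)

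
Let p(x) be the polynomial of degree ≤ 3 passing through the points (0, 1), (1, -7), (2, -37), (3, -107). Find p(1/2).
-11/8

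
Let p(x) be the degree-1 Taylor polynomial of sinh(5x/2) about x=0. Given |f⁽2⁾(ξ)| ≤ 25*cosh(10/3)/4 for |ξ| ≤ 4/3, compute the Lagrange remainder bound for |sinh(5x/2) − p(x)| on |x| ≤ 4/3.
50*cosh(10/3)/9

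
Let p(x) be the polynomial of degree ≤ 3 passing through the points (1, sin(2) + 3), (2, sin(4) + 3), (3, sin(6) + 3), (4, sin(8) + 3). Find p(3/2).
15*sin(4)/16 + sin(8)/16 - 5*sin(6)/16 + 5*sin(2)/16 + 3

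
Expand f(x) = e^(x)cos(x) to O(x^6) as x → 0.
1 + x - x**3/3 - x**4/6 - x**5/30 + O(x**6)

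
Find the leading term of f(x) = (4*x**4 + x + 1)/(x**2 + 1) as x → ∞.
4*x**2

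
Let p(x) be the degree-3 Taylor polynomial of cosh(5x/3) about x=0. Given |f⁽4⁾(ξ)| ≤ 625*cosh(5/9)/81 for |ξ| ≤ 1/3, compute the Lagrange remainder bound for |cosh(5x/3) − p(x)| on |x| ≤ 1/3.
625*cosh(5/9)/157464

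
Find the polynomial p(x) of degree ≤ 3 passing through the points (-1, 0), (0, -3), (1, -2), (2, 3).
2*x**2 - x - 3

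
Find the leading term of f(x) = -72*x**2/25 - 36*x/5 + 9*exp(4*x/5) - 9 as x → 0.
96*x**3/125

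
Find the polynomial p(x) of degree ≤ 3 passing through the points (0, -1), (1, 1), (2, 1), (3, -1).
-x**2 + 3*x - 1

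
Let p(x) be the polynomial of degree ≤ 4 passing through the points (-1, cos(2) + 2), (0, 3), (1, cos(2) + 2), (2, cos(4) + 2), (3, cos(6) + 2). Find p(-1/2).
7*cos(4)/32 - 5*cos(6)/128 - 35*cos(2)/128 + 99/32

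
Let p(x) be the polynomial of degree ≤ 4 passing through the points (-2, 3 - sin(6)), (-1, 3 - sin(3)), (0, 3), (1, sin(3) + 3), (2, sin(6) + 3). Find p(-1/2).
-5*sin(3)/8 + sin(6)/16 + 3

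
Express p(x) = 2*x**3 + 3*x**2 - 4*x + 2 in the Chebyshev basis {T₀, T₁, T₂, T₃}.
(7/2)T₀ + (-5/2)T₁ + (3/2)T₂ + (1/2)T₃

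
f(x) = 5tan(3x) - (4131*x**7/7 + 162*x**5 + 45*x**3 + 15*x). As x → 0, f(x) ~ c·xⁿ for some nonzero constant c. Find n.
9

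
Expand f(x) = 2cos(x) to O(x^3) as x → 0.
2 - x**2 + O(x**3)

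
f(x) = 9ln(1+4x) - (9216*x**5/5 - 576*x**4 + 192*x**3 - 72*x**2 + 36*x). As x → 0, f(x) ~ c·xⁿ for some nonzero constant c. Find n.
6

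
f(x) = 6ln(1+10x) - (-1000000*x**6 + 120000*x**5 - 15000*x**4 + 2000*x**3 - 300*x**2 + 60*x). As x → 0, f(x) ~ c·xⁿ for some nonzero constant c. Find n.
7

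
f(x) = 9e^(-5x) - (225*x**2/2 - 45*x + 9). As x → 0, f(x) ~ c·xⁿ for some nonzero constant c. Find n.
3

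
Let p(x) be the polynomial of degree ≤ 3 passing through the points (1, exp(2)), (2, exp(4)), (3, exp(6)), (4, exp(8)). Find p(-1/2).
(-35*exp(6) - 189*exp(2) + 105 + 135*exp(4))*exp(2)/16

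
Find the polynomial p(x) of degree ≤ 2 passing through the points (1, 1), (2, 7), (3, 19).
3*x**2 - 3*x + 1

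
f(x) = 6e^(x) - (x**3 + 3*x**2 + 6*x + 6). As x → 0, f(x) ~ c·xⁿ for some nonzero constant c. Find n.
4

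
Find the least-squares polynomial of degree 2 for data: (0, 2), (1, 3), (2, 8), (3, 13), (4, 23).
69/35 + (2/35)x + (9/7)x²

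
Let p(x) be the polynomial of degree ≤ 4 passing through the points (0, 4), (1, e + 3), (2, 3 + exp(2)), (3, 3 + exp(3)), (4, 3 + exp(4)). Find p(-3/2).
-385*exp(3)/32 - 693*e/32 + 1539/128 + 315*exp(4)/128 + 1485*exp(2)/64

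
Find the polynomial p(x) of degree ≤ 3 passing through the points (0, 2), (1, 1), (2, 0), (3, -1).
2 - x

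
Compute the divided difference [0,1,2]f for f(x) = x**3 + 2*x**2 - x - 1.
5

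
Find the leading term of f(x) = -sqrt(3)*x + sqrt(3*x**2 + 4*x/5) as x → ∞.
2*sqrt(3)/15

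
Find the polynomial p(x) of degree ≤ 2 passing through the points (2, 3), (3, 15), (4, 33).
3*x**2 - 3*x - 3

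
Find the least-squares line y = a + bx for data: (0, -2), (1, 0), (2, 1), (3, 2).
a = -17/10, b = 13/10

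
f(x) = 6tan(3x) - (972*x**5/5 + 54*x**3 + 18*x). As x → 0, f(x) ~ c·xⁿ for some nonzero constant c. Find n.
7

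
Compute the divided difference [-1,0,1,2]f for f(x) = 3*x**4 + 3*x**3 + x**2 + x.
9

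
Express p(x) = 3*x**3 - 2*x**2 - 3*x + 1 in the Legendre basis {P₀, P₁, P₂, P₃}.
(1/3)P₀ + (-6/5)P₁ + (-4/3)P₂ + (6/5)P₃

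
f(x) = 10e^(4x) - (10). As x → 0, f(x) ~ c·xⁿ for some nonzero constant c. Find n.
1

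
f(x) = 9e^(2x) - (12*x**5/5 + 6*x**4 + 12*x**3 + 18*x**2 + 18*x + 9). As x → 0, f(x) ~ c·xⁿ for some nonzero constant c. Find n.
6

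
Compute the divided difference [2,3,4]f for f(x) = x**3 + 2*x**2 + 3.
11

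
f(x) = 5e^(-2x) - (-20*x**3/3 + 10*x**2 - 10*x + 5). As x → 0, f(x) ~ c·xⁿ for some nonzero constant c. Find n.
4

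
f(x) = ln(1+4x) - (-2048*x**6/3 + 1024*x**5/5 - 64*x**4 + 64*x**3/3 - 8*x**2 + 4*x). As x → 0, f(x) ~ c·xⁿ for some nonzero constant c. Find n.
7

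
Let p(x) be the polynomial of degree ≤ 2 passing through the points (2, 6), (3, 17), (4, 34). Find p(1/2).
3/4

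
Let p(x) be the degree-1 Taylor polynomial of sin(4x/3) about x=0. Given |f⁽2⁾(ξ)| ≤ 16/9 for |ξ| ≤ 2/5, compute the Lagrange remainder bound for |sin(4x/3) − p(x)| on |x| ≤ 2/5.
32/225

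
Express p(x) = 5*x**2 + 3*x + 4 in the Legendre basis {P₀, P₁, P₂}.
(17/3)P₀ + (3)P₁ + (10/3)P₂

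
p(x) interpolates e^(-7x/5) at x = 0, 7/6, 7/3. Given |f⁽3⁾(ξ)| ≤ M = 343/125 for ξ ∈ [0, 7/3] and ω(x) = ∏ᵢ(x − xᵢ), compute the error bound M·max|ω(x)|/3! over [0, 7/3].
117649*sqrt(3)/729000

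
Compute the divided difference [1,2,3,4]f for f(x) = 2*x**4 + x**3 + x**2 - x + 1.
21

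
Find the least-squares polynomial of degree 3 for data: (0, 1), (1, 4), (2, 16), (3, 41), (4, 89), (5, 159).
10/9 + (-55/378)x + (493/252)x² + (95/108)x³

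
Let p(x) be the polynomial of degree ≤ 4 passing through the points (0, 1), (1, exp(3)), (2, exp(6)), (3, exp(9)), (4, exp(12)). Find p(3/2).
-5*exp(9)/32 - 5/128 + 15*exp(3)/32 + 45*exp(6)/64 + 3*exp(12)/128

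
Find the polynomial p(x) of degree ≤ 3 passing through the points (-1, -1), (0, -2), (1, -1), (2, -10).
-2*x**3 + x**2 + 2*x - 2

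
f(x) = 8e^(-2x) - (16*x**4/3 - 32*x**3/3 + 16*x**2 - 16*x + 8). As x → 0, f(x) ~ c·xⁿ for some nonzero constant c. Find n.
5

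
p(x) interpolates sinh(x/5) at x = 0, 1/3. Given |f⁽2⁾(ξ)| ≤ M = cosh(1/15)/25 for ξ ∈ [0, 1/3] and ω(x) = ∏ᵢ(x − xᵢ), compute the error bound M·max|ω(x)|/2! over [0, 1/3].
cosh(1/15)/1800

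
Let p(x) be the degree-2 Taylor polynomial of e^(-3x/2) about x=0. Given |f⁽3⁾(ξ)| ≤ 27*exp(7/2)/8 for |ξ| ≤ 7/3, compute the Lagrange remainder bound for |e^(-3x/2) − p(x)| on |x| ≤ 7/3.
343*exp(7/2)/48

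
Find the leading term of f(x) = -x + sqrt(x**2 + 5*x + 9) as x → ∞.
5/2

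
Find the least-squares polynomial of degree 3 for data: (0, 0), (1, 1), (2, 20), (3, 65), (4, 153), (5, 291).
-5/126 + (-2383/756)x + (158/63)x² + (211/108)x³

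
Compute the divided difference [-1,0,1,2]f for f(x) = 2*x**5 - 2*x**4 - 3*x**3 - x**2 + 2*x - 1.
3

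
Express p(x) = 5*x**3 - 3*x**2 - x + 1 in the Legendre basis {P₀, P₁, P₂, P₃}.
(2)P₁ + (-2)P₂ + (2)P₃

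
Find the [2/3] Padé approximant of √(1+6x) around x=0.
(63*x**2/4 + 42*x/5 + 1)/(-27*x**3/20 + 81*x**2/20 + 27*x/5 + 1)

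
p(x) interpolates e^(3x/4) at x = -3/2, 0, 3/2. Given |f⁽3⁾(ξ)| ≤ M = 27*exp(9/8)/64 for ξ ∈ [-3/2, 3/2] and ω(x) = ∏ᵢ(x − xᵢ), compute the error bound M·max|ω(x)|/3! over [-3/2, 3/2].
27*sqrt(3)*exp(9/8)/512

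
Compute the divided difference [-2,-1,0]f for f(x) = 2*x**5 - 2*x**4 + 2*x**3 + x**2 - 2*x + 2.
-49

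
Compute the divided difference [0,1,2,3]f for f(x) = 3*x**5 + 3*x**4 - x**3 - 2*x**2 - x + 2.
92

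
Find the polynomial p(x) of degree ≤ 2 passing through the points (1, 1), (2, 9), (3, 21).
2*x**2 + 2*x - 3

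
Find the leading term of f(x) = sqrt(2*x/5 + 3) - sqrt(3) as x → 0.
sqrt(3)*x/15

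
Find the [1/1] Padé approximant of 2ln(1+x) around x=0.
2*x/(x/2 + 1)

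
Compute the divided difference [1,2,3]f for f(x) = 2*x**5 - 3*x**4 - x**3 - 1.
99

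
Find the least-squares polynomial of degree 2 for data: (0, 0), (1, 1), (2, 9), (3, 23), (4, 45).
2/35 + (-88/35)x + (24/7)x²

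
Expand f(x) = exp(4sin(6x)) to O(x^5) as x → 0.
1 + 24*x + 288*x**2 + 2160*x**3 + 10368*x**4 + O(x**5)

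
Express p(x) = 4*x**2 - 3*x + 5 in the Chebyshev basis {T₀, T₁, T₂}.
(7)T₀ + (-3)T₁ + (2)T₂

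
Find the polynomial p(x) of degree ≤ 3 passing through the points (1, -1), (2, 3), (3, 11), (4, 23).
2*x**2 - 2*x - 1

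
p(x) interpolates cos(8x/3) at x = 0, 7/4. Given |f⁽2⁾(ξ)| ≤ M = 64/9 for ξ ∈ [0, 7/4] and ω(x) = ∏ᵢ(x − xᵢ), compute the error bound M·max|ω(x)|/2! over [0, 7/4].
49/18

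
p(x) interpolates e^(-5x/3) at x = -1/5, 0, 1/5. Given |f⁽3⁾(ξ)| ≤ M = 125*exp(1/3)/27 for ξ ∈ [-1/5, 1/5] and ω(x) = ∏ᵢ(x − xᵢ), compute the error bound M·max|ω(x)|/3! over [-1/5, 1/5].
sqrt(3)*exp(1/3)/729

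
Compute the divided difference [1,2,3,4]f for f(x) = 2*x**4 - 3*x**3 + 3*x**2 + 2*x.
17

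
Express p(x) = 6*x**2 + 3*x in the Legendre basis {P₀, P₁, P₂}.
(2)P₀ + (3)P₁ + (4)P₂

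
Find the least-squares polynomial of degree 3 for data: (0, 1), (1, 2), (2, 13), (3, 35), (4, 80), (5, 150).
37/42 + (-67/252)x + (37/42)x² + (37/36)x³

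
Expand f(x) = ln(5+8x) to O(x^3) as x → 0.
log(5) + 8*x/5 - 32*x**2/25 + O(x**3)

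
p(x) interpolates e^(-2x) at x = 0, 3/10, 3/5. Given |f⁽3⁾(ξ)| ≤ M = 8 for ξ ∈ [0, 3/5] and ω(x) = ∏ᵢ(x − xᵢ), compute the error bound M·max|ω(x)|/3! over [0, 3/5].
sqrt(3)/125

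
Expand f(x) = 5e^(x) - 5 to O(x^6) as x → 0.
5*x + 5*x**2/2 + 5*x**3/6 + 5*x**4/24 + x**5/24 + O(x**6)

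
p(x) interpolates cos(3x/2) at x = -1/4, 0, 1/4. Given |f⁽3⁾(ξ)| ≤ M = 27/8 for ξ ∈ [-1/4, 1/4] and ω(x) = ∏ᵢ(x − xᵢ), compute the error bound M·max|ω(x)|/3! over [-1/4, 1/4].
sqrt(3)/512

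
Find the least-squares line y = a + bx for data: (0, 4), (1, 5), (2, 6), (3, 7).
a = 4, b = 1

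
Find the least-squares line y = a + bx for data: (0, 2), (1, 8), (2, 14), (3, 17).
a = 13/5, b = 51/10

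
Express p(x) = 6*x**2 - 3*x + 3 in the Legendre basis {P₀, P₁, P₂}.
(5)P₀ + (-3)P₁ + (4)P₂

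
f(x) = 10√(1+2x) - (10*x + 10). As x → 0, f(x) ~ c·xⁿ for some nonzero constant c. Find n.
2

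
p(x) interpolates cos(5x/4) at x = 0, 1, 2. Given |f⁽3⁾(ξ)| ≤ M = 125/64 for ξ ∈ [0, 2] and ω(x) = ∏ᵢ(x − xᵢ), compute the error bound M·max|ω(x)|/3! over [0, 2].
125*sqrt(3)/1728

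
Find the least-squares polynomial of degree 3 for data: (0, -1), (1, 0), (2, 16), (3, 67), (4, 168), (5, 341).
-43/42 + (-143/252)x + (-125/84)x² + (55/18)x³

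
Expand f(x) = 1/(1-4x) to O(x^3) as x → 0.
1 + 4*x + 16*x**2 + O(x**3)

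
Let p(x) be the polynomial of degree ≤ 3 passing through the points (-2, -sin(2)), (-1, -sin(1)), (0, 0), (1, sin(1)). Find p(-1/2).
-5*sin(1)/8 + sin(2)/16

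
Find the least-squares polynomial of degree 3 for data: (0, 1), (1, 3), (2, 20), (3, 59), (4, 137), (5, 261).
58/63 + (-71/189)x + (17/18)x² + (103/54)x³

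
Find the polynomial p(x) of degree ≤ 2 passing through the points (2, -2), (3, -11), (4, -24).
-2*x**2 + x + 4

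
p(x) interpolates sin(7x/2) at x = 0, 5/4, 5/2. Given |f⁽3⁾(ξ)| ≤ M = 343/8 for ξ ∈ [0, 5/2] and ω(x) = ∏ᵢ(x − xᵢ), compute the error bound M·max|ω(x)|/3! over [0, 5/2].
42875*sqrt(3)/13824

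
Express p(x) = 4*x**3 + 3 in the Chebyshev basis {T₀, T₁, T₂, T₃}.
(3)T₀ + (3)T₁ + T₃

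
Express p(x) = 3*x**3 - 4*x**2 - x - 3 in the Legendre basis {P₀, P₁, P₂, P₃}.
(-13/3)P₀ + (4/5)P₁ + (-8/3)P₂ + (6/5)P₃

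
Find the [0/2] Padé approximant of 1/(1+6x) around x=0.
1/(6*x + 1)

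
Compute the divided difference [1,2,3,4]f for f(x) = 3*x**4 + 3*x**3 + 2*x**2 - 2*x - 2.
33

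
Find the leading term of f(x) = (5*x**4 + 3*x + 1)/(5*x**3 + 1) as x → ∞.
x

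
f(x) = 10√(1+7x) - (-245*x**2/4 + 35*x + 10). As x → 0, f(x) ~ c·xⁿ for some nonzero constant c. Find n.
3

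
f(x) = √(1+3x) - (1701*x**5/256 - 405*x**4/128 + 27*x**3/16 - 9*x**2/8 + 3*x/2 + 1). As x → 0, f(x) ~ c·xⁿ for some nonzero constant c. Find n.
6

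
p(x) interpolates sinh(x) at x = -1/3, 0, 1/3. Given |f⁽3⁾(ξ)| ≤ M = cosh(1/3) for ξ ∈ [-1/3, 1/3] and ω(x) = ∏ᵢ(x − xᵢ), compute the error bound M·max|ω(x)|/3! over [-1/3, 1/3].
sqrt(3)*cosh(1/3)/729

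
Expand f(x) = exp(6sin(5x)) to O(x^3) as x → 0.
1 + 30*x + 450*x**2 + O(x**3)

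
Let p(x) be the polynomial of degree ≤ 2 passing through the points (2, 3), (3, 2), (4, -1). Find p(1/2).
3/4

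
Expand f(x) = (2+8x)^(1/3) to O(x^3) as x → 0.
2**(1/3) + 4*2**(1/3)*x/3 - 16*2**(1/3)*x**2/9 + O(x**3)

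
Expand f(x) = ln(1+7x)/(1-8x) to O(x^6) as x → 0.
7*x + 63*x**2/2 + 1099*x**3/3 + 27965*x**4/12 + 330071*x**5/15 + O(x**6)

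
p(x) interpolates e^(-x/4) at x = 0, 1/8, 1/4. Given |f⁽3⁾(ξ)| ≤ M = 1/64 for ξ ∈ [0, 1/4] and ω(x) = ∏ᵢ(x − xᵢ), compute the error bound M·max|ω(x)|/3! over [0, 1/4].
sqrt(3)/884736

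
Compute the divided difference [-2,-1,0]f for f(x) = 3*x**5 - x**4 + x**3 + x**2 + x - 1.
-54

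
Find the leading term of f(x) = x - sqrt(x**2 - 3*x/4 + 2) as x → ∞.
3/8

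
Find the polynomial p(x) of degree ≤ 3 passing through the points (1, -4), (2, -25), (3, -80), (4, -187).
-3*x**3 + x**2 - 3*x + 1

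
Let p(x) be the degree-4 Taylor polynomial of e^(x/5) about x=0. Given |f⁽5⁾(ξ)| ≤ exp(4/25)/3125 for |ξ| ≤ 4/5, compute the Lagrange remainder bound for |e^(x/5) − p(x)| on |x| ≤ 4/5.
128*exp(4/25)/146484375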